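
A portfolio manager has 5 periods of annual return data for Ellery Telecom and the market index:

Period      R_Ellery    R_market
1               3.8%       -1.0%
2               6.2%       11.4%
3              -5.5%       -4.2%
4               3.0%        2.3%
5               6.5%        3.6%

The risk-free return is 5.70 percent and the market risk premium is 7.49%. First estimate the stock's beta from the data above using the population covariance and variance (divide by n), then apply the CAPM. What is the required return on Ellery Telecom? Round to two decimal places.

Mean R_i = (3.8 + 6.2 − 5.5 + 3.0 + 6.5) / 5 = 2.8000%
Mean R_m = (-1.0 + 11.4 − 4.2 + 2.3 + 3.6) / 5 = 2.4200%
Σ(R_i − R̄_i)(R_m − R̄_m) = 86.4000  ⇒  Cov = 86.4000 / 5 = 17.2800
Σ(R_m − R̄_m)² = 137.5680  ⇒  Var(R_m) = 137.5680 / 5 = 27.5136
β = Cov / Var(R_m) = 17.2800 / 27.5136 = 0.6281
E(R) = R_f + β × MRP = 5.70% + 0.6281 × 7.49% = 10.40%

10.40%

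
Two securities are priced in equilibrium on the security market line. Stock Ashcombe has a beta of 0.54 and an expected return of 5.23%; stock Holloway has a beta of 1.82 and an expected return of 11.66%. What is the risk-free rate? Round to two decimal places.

2.52%

Both satisfy E(R) = R_f + β·MRP, so the slope of the SML is
MRP = (11.66% − 5.23%) / (1.82 − 0.54) = 6.43% / 1.28 = 5.0234%
R_f = E(R_Ashcombe) − β_Ashcombe·MRP = 5.23% − 0.54 × 5.0234% = 2.5174%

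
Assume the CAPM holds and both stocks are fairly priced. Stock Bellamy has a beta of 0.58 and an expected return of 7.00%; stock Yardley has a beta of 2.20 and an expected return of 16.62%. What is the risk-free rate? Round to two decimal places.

Both satisfy E(R) = R_f + β·MRP, so the slope of the SML is
MRP = (16.62% − 7.00%) / (2.20 − 0.58) = 9.62% / 1.62 = 5.9383%
R_f = E(R_Bellamy) − β_Bellamy·MRP = 7.00% − 0.58 × 5.9383% = 3.5558%

3.56%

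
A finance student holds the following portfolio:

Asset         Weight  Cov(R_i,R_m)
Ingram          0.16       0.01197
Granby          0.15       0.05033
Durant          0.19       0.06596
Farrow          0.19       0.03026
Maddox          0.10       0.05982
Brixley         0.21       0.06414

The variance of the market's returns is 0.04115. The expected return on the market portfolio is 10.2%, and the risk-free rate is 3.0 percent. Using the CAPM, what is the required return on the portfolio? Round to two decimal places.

11.26%

β_Ingram = 0.01197 / 0.04115 = 0.2909
β_Granby = 0.05033 / 0.04115 = 1.2231
β_Durant = 0.06596 / 0.04115 = 1.6029
β_Farrow = 0.03026 / 0.04115 = 0.7354
β_Maddox = 0.05982 / 0.04115 = 1.4537
β_Brixley = 0.06414 / 0.04115 = 1.5587
β_P = Σ w_i β_i = 0.16×0.2909 + 0.15×1.2231 + 0.19×1.6029 + 0.19×0.7354 + 0.10×1.4537 + 0.21×1.5587 = 1.1470
MRP = 10.2% − 3.0% = 7.20%
E(R_P) = R_f + β_P × MRP = 3.0% + 1.1470 × 7.2% = 11.26%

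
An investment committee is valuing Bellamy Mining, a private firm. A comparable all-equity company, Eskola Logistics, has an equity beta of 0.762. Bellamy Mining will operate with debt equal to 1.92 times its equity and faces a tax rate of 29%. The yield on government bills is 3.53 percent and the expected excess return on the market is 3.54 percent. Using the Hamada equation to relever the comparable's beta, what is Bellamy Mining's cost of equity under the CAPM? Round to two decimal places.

9.90%

β_L = β_U × [1 + (1 − t)(D/E)] = 0.762 × [1 + (1 − 0.29) × 1.92]
    = 0.762 × [1 + 0.71 × 1.92] = 0.762 × 2.3632 = 1.8008
E(R) = R_f + β_L × MRP = 3.53% + 1.8008 × 3.54% = 9.90%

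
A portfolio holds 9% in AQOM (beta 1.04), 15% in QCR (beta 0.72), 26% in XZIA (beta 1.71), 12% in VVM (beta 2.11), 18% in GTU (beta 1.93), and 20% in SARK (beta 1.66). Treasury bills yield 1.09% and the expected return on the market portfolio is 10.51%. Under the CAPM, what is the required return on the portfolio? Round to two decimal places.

15.96%

β_P = Σ w_i β_i = 0.09×1.04 + 0.15×0.72 + 0.26×1.71 + 0.12×2.11 + 0.18×1.93 + 0.20×1.66 = 1.5788
MRP = 10.51% − 1.09% = 9.42%
E(R_P) = R_f + β_P × MRP = 1.09% + 1.5788 × 9.42% = 15.96%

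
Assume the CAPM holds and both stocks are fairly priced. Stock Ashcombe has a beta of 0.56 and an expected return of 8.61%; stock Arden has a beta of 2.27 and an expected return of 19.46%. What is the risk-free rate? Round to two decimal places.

5.06%

Both satisfy E(R) = R_f + β·MRP, so the slope of the SML is
MRP = (19.46% − 8.61%) / (2.27 − 0.56) = 10.85% / 1.71 = 6.3450%
R_f = E(R_Ashcombe) − β_Ashcombe·MRP = 8.61% − 0.56 × 6.3450% = 5.0568%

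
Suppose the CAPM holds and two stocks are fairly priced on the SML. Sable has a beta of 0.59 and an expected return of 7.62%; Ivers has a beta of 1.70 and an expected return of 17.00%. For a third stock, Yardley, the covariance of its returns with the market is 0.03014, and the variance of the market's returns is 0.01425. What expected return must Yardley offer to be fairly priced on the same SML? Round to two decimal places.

20.51%

MRP = (17.00% − 7.62%) / (1.70 − 0.59) = 8.4505%
R_f = 7.62% − 0.59 × 8.4505% = 2.6342%
β_Yardley = Cov / Var(R_m) = 0.03014 / 0.01425 = 2.1151
E(R_Yardley) = R_f + β × MRP = 2.6342% + 2.1151 × 8.4505% = 20.51%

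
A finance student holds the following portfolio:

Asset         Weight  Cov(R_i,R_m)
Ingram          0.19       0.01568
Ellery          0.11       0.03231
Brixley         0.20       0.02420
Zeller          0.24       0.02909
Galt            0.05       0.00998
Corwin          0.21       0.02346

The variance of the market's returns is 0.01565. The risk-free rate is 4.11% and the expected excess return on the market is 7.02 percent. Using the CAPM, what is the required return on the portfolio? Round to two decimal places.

14.78%

β_Ingram = 0.01568 / 0.01565 = 1.0019
β_Ellery = 0.03231 / 0.01565 = 2.0645
β_Brixley = 0.02420 / 0.01565 = 1.5463
β_Zeller = 0.02909 / 0.01565 = 1.8588
β_Galt = 0.00998 / 0.01565 = 0.6377
β_Corwin = 0.02346 / 0.01565 = 1.4990
β_P = Σ w_i β_i = 0.19×1.0019 + 0.11×2.0645 + 0.20×1.5463 + 0.24×1.8588 + 0.05×0.6377 + 0.21×1.4990 = 1.5195
E(R_P) = R_f + β_P × MRP = 4.11% + 1.5195 × 7.02% = 14.78%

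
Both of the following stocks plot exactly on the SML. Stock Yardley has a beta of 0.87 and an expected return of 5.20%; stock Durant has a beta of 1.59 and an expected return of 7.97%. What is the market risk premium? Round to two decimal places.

Both satisfy E(R) = R_f + β·MRP, so the slope of the SML is
MRP = (7.97% − 5.20%) / (1.59 − 0.87) = 2.77% / 0.72 = 3.8472%

3.85%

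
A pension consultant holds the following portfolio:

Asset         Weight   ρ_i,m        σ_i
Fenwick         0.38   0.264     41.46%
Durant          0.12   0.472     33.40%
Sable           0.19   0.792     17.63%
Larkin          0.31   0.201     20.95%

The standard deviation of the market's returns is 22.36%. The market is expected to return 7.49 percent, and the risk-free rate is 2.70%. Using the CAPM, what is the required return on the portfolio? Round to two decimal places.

4.84%

β_Fenwick = 0.264 × 41.46% / 22.36% = 0.4895
β_Durant = 0.472 × 33.40% / 22.36% = 0.7050
β_Sable = 0.792 × 17.63% / 22.36% = 0.6245
β_Larkin = 0.201 × 20.95% / 22.36% = 0.1883
β_P = Σ w_i β_i = 0.38×0.4895 + 0.12×0.7050 + 0.19×0.6245 + 0.31×0.1883 = 0.4476
MRP = 7.49% − 2.70% = 4.79%
E(R_P) = R_f + β_P × MRP = 2.70% + 0.4476 × 4.79% = 4.84%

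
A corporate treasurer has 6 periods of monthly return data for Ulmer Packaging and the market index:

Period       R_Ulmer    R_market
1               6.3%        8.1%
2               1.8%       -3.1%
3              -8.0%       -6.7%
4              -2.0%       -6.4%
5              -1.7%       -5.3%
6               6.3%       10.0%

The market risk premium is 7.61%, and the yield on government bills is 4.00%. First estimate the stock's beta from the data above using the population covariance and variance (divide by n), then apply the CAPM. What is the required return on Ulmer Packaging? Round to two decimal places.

8.91%

Mean R_i = (6.3 + 1.8 − 8.0 − 2.0 − 1.7 + 6.3) / 6 = 0.4500%
Mean R_m = (8.1 − 3.1 − 6.7 − 6.4 − 5.3 + 10.0) / 6 = -0.5667%
Σ(R_i − R̄_i)(R_m − R̄_m) = 185.3900  ⇒  Cov = 185.3900 / 6 = 30.8983
Σ(R_m − R̄_m)² = 287.2333  ⇒  Var(R_m) = 287.2333 / 6 = 47.8722
β = Cov / Var(R_m) = 30.8983 / 47.8722 = 0.6454
E(R) = R_f + β × MRP = 4.00% + 0.6454 × 7.61% = 8.91%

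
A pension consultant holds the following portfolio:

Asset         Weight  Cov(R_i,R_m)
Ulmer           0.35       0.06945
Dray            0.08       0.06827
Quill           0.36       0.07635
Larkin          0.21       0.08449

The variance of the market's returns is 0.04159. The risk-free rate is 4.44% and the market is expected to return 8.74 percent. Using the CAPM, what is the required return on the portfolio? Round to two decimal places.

12.19%

β_Ulmer = 0.06945 / 0.04159 = 1.6699
β_Dray = 0.06827 / 0.04159 = 1.6415
β_Quill = 0.07635 / 0.04159 = 1.8358
β_Larkin = 0.08449 / 0.04159 = 2.0315
β_P = Σ w_i β_i = 0.35×1.6699 + 0.08×1.6415 + 0.36×1.8358 + 0.21×2.0315 = 1.8033
MRP = 8.74% − 4.44% = 4.30%
E(R_P) = R_f + β_P × MRP = 4.44% + 1.8033 × 4.30% = 12.19%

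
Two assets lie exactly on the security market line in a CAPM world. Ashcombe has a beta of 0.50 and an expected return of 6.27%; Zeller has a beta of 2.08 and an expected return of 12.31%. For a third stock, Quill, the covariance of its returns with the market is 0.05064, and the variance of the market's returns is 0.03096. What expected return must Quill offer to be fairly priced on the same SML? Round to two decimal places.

10.61%

MRP = (12.31% − 6.27%) / (2.08 − 0.50) = 3.8228%
R_f = 6.27% − 0.50 × 3.8228% = 4.3586%
β_Quill = Cov / Var(R_m) = 0.05064 / 0.03096 = 1.6357
E(R_Quill) = R_f + β × MRP = 4.3586% + 1.6357 × 3.8228% = 10.61%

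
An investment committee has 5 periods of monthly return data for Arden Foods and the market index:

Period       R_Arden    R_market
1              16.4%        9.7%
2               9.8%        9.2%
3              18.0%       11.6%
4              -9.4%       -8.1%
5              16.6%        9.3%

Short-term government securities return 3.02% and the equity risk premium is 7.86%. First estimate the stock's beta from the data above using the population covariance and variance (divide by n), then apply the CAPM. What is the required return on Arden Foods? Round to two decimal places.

Mean R_i = (16.4 + 9.8 + 18.0 − 9.4 + 16.6) / 5 = 10.2800%
Mean R_m = (9.7 + 9.2 + 11.6 − 8.1 + 9.3) / 5 = 6.3400%
Σ(R_i − R̄_i)(R_m − R̄_m) = 362.6840  ⇒  Cov = 362.6840 / 5 = 72.5368
Σ(R_m − R̄_m)² = 264.4120  ⇒  Var(R_m) = 264.4120 / 5 = 52.8824
β = Cov / Var(R_m) = 72.5368 / 52.8824 = 1.3717
E(R) = R_f + β × MRP = 3.02% + 1.3717 × 7.86% = 13.80%

13.80%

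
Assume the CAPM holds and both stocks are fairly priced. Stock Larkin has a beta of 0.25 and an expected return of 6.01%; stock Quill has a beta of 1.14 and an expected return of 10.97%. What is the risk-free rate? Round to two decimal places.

4.62%

Both satisfy E(R) = R_f + β·MRP, so the slope of the SML is
MRP = (10.97% − 6.01%) / (1.14 − 0.25) = 4.96% / 0.89 = 5.5730%
R_f = E(R_Larkin) − β_Larkin·MRP = 6.01% − 0.25 × 5.5730% = 4.6168%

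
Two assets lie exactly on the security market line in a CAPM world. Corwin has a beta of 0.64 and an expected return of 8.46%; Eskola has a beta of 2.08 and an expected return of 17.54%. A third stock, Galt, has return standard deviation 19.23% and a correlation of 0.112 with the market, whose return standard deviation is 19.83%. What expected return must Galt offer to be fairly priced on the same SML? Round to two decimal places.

MRP = (17.54% − 8.46%) / (2.08 − 0.64) = 6.3056%
R_f = 8.46% − 0.64 × 6.3056% = 4.4244%
β_Galt = ρ·σ_i/σ_m = 0.112 × 19.23 / 19.83 = 0.1086
E(R_Galt) = R_f + β × MRP = 4.4244% + 0.1086 × 6.3056% = 5.11%

5.11%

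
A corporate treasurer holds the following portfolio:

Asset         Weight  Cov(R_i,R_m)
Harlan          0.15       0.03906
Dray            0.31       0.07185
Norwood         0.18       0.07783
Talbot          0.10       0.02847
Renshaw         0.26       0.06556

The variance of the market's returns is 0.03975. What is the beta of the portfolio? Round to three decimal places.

1.561

β_Harlan = 0.03906 / 0.03975 = 0.9826
β_Dray = 0.07185 / 0.03975 = 1.8075
β_Norwood = 0.07783 / 0.03975 = 1.9580
β_Talbot = 0.02847 / 0.03975 = 0.7162
β_Renshaw = 0.06556 / 0.03975 = 1.6493
β_P = Σ w_i β_i = 0.15×0.9826 + 0.31×1.8075 + 0.18×1.9580 + 0.10×0.7162 + 0.26×1.6493 = 1.5606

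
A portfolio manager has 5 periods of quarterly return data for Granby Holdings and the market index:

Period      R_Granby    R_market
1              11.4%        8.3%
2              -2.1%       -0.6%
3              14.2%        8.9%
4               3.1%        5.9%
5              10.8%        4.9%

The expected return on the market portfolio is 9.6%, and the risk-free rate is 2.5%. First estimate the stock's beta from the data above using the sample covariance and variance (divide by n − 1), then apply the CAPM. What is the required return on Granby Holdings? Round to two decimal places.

13.50%

Mean R_i = (11.4 − 2.1 + 14.2 + 3.1 + 10.8) / 5 = 7.4800%
Mean R_m = (8.3 − 0.6 + 8.9 + 5.9 + 4.9) / 5 = 5.4800%
Σ(R_i − R̄_i)(R_m − R̄_m) = 88.5180  ⇒  Cov = 88.5180 / 4 = 22.1295
Σ(R_m − R̄_m)² = 57.1280  ⇒  Var(R_m) = 57.1280 / 4 = 14.2820
β = Cov / Var(R_m) = 22.1295 / 14.2820 = 1.5495
MRP = 9.6% − 2.5% = 7.10%
E(R) = R_f + β × MRP = 2.5% + 1.5495 × 7.1% = 13.50%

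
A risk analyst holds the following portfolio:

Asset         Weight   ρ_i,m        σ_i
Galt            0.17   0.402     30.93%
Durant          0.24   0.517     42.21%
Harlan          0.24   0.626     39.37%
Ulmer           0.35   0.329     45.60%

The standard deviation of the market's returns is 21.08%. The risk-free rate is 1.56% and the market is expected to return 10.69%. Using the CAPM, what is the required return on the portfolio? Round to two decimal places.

9.58%

β_Galt = 0.402 × 30.93% / 21.08% = 0.5898
β_Durant = 0.517 × 42.21% / 21.08% = 1.0352
β_Harlan = 0.626 × 39.37% / 21.08% = 1.1691
β_Ulmer = 0.329 × 45.60% / 21.08% = 0.7117
β_P = Σ w_i β_i = 0.17×0.5898 + 0.24×1.0352 + 0.24×1.1691 + 0.35×0.7117 = 0.8784
MRP = 10.69% − 1.56% = 9.13%
E(R_P) = R_f + β_P × MRP = 1.56% + 0.8784 × 9.13% = 9.58%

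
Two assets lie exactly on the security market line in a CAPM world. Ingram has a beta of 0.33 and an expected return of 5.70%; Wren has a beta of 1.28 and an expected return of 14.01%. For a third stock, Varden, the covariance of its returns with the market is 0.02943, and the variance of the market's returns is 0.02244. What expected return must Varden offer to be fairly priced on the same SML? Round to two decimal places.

MRP = (14.01% − 5.70%) / (1.28 − 0.33) = 8.7474%
R_f = 5.70% − 0.33 × 8.7474% = 2.8134%
β_Varden = Cov / Var(R_m) = 0.02943 / 0.02244 = 1.3115
E(R_Varden) = R_f + β × MRP = 2.8134% + 1.3115 × 8.7474% = 14.29%

14.29%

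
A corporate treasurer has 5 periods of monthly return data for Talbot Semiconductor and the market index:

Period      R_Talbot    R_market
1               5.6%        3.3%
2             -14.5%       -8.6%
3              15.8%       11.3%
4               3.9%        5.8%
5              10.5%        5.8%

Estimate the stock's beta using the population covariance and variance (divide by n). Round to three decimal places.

1.516

Mean R_i = (5.6 − 14.5 + 15.8 + 3.9 + 10.5) / 5 = 4.2600%
Mean R_m = (3.3 − 8.6 + 11.3 + 5.8 + 5.8) / 5 = 3.5200%
Σ(R_i − R̄_i)(R_m − R̄_m) = 330.2640  ⇒  Cov = 330.2640 / 5 = 66.0528
Σ(R_m − R̄_m)² = 217.8680  ⇒  Var(R_m) = 217.8680 / 5 = 43.5736
β = Cov / Var(R_m) = 66.0528 / 43.5736 = 1.5159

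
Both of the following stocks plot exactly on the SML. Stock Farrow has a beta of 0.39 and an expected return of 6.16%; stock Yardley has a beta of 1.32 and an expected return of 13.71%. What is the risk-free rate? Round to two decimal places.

Both satisfy E(R) = R_f + β·MRP, so the slope of the SML is
MRP = (13.71% − 6.16%) / (1.32 − 0.39) = 7.55% / 0.93 = 8.1183%
R_f = E(R_Farrow) − β_Farrow·MRP = 6.16% − 0.39 × 8.1183% = 2.9939%

2.99%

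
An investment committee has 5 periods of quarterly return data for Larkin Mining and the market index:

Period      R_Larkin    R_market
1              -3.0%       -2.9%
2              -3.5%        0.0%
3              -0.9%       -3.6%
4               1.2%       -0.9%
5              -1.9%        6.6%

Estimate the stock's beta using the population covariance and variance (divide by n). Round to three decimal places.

Mean R_i = (-3.0 − 3.5 − 0.9 + 1.2 − 1.9) / 5 = -1.6200%
Mean R_m = (-2.9 + 0.0 − 3.6 − 0.9 + 6.6) / 5 = -0.1600%
Σ(R_i − R̄_i)(R_m − R̄_m) = -2.9760  ⇒  Cov = -2.9760 / 5 = -0.5952
Σ(R_m − R̄_m)² = 65.6120  ⇒  Var(R_m) = 65.6120 / 5 = 13.1224
β = Cov / Var(R_m) = -0.5952 / 13.1224 = -0.0454

-0.045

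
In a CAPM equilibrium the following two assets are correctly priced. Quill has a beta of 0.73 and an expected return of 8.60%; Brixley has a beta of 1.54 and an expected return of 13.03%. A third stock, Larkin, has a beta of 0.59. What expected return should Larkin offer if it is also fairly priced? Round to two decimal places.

7.83%

MRP (SML slope) = (13.03% − 8.60%) / (1.54 − 0.73) = 4.43% / 0.81 = 5.4691%
R_f (intercept) = 8.60% − 0.73 × 5.4691% = 4.6076%
E(R_Larkin) = R_f + β × MRP = 4.6076% + 0.59 × 5.4691% = 7.83%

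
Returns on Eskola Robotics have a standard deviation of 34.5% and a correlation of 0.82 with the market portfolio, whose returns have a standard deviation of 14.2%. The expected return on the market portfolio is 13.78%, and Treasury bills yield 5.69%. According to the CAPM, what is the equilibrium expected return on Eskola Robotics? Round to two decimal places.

21.81%

β = ρ × σ_i / σ_m = 0.82 × 34.5% / 14.2% = 1.9923
MRP = 13.78% − 5.69% = 8.09%
E(R) = 5.69% + 1.9923 × 8.09% = 21.81%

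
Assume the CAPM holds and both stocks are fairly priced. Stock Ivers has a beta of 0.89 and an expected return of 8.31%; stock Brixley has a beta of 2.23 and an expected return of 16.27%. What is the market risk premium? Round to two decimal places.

5.94%

Both satisfy E(R) = R_f + β·MRP, so the slope of the SML is
MRP = (16.27% − 8.31%) / (2.23 − 0.89) = 7.96% / 1.34 = 5.9403%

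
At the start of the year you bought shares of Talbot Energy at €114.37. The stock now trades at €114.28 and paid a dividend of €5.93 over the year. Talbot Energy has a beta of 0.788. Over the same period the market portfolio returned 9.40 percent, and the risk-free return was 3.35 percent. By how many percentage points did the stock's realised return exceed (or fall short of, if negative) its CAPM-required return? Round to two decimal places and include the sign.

-3.01%

Realised HPR = (P1 + D1 − P0) / P0 = (114.28 + 5.93 − 114.37) / 114.37 = 5.84 / 114.37 = 5.1062%
MRP = 9.40% − 3.35% = 6.05%
CAPM required = R_f + β·MRP = 3.35% + 0.788 × 6.05% = 8.11740%
α = realised − required = 5.1062% − 8.11740% = -3.01%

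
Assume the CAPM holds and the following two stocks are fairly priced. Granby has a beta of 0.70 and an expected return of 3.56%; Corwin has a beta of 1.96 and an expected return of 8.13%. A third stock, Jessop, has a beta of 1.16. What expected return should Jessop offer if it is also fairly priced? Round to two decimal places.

MRP (SML slope) = (8.13% − 3.56%) / (1.96 − 0.70) = 4.57% / 1.26 = 3.6270%
R_f (intercept) = 3.56% − 0.70 × 3.6270% = 1.0211%
E(R_Jessop) = R_f + β × MRP = 1.0211% + 1.16 × 3.6270% = 5.23%

5.23%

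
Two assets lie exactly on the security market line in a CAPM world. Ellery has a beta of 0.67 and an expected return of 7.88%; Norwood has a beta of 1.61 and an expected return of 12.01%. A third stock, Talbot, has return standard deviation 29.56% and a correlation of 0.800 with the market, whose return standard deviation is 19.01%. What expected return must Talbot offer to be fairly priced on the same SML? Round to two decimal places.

10.40%

MRP = (12.01% − 7.88%) / (1.61 − 0.67) = 4.3936%
R_f = 7.88% − 0.67 × 4.3936% = 4.9363%
β_Talbot = ρ·σ_i/σ_m = 0.800 × 29.56 / 19.01 = 1.2440
E(R_Talbot) = R_f + β × MRP = 4.9363% + 1.2440 × 4.3936% = 10.40%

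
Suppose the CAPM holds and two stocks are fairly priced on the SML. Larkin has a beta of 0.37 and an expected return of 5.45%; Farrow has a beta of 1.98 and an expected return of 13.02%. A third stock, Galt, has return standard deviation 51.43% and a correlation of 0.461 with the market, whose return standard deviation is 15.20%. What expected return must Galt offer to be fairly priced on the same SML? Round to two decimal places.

11.04%

MRP = (13.02% − 5.45%) / (1.98 − 0.37) = 4.7019%
R_f = 5.45% − 0.37 × 4.7019% = 3.7103%
β_Galt = ρ·σ_i/σ_m = 0.461 × 51.43 / 15.20 = 1.5598
E(R_Galt) = R_f + β × MRP = 3.7103% + 1.5598 × 4.7019% = 11.04%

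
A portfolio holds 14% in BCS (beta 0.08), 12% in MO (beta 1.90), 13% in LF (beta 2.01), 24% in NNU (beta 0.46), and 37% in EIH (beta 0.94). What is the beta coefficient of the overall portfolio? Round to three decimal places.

0.959

β_P = Σ w_i β_i = 0.14×0.08 + 0.12×1.90 + 0.13×2.01 + 0.24×0.46 + 0.37×0.94 = 0.9587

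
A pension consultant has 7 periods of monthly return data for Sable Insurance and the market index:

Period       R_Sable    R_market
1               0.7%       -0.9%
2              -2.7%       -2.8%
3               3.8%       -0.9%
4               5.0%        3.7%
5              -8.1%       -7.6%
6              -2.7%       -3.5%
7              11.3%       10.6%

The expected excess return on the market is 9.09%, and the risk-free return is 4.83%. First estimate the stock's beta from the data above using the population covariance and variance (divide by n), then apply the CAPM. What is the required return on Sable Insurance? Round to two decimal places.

Mean R_i = (0.7 − 2.7 + 3.8 + 5.0 − 8.1 − 2.7 + 11.3) / 7 = 1.0429%
Mean R_m = (-0.9 − 2.8 − 0.9 + 3.7 − 7.6 − 3.5 + 10.6) / 7 = -0.2000%
Σ(R_i − R̄_i)(R_m − R̄_m) = 214.2600  ⇒  Cov = 214.2600 / 7 = 30.6086
Σ(R_m − R̄_m)² = 205.2400  ⇒  Var(R_m) = 205.2400 / 7 = 29.3200
β = Cov / Var(R_m) = 30.6086 / 29.3200 = 1.0439
E(R) = R_f + β × MRP = 4.83% + 1.0439 × 9.09% = 14.32%

14.32%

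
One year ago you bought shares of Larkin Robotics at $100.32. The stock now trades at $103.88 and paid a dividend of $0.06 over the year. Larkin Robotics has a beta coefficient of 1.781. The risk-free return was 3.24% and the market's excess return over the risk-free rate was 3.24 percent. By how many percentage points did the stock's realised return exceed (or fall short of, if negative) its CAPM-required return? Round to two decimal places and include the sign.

-5.40%

Realised HPR = (P1 + D1 − P0) / P0 = (103.88 + 0.06 − 100.32) / 100.32 = 3.62 / 100.32 = 3.6085%
CAPM required = R_f + β·MRP = 3.24% + 1.781 × 3.24% = 9.01044%
α = realised − required = 3.6085% − 9.01044% = -5.40%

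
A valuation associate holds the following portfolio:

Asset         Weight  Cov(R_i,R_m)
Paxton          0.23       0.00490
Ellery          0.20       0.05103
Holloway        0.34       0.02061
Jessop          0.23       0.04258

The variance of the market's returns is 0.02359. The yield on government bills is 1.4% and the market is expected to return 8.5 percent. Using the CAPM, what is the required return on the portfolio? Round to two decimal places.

β_Paxton = 0.00490 / 0.02359 = 0.2077
β_Ellery = 0.05103 / 0.02359 = 2.1632
β_Holloway = 0.02061 / 0.02359 = 0.8737
β_Jessop = 0.04258 / 0.02359 = 1.8050
β_P = Σ w_i β_i = 0.23×0.2077 + 0.20×2.1632 + 0.34×0.8737 + 0.23×1.8050 = 1.1926
MRP = 8.5% − 1.4% = 7.10%
E(R_P) = R_f + β_P × MRP = 1.4% + 1.1926 × 7.1% = 9.87%

9.87%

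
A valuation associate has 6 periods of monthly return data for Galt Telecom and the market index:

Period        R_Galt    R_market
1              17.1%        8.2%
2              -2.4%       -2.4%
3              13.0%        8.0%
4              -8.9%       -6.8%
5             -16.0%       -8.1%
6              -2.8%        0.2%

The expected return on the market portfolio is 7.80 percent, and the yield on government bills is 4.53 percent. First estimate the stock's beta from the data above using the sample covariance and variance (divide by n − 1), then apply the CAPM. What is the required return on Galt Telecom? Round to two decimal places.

10.31%

Mean R_i = (17.1 − 2.4 + 13.0 − 8.9 − 16.0 − 2.8) / 6 = 0.0000%
Mean R_m = (8.2 − 2.4 + 8.0 − 6.8 − 8.1 + 0.2) / 6 = -0.1500%
Σ(R_i − R̄_i)(R_m − R̄_m) = 439.5400  ⇒  Cov = 439.5400 / 5 = 87.9080
Σ(R_m − R̄_m)² = 248.7550  ⇒  Var(R_m) = 248.7550 / 5 = 49.7510
β = Cov / Var(R_m) = 87.9080 / 49.7510 = 1.7670
MRP = 7.80% − 4.53% = 3.27%
E(R) = R_f + β × MRP = 4.53% + 1.7670 × 3.27% = 10.31%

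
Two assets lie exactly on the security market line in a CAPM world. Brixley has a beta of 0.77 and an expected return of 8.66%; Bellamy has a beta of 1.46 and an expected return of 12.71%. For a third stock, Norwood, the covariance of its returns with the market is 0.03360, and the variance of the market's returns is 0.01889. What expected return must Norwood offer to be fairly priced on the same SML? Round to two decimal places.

14.58%

MRP = (12.71% − 8.66%) / (1.46 − 0.77) = 5.8696%
R_f = 8.66% − 0.77 × 5.8696% = 4.1404%
β_Norwood = Cov / Var(R_m) = 0.03360 / 0.01889 = 1.7787
E(R_Norwood) = R_f + β × MRP = 4.1404% + 1.7787 × 5.8696% = 14.58%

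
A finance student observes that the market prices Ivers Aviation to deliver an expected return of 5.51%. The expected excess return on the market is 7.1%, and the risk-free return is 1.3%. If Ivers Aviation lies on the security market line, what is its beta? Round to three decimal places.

0.593

β = (E(R) − R_f) / MRP = (5.51% − 1.3%) / 7.1% = 4.21% / 7.1% = 0.593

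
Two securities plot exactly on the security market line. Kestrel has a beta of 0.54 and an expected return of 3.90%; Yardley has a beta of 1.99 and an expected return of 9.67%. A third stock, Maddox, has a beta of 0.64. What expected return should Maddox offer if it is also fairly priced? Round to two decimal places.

MRP (SML slope) = (9.67% − 3.90%) / (1.99 − 0.54) = 5.77% / 1.45 = 3.9793%
R_f (intercept) = 3.90% − 0.54 × 3.9793% = 1.7512%
E(R_Maddox) = R_f + β × MRP = 1.7512% + 0.64 × 3.9793% = 4.30%

4.30%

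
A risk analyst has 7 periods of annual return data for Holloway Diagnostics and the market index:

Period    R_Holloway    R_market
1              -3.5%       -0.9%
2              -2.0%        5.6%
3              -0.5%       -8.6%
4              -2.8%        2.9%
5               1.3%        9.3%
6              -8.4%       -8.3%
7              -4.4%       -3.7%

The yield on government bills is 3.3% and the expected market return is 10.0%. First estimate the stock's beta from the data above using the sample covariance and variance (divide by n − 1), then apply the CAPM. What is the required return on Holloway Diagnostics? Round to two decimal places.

5.10%

Mean R_i = (-3.5 − 2.0 − 0.5 − 2.8 + 1.3 − 8.4 − 4.4) / 7 = -2.9000%
Mean R_m = (-0.9 + 5.6 − 8.6 + 2.9 + 9.3 − 8.3 − 3.7) / 7 = -0.5286%
Σ(R_i − R̄_i)(R_m − R̄_m) = 75.4900  ⇒  Cov = 75.4900 / 6 = 12.5817
Σ(R_m − R̄_m)² = 281.6543  ⇒  Var(R_m) = 281.6543 / 6 = 46.9424
β = Cov / Var(R_m) = 12.5817 / 46.9424 = 0.2680
MRP = 10.0% − 3.3% = 6.70%
E(R) = R_f + β × MRP = 3.3% + 0.2680 × 6.7% = 5.10%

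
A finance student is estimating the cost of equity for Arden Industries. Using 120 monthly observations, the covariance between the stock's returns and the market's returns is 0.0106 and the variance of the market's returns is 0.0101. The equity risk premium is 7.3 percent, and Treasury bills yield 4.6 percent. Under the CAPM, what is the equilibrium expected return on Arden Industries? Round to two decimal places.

β = Cov(R_i, R_m) / Var(R_m) = 0.0106 / 0.0101 = 1.0495
E(R) = R_f + β × MRP = 4.6% + 1.0495 × 7.3% = 12.26%

12.26%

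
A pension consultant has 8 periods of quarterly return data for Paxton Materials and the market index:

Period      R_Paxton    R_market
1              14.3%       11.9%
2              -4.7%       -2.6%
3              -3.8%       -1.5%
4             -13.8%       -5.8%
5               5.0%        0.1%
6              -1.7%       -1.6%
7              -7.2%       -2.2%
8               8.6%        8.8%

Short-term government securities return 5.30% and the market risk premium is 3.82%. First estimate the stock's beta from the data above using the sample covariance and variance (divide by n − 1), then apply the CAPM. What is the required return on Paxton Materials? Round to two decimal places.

10.62%

Mean R_i = (14.3 − 4.7 − 3.8 − 13.8 + 5.0 − 1.7 − 7.2 + 8.6) / 8 = -0.4125%
Mean R_m = (11.9 − 2.6 − 1.5 − 5.8 + 0.1 − 1.6 − 2.2 + 8.8) / 8 = 0.8875%
Σ(R_i − R̄_i)(R_m − R̄_m) = 365.7988  ⇒  Cov = 365.7988 / 7 = 52.2570
Σ(R_m − R̄_m)² = 262.8088  ⇒  Var(R_m) = 262.8088 / 7 = 37.5441
β = Cov / Var(R_m) = 52.2570 / 37.5441 = 1.3919
E(R) = R_f + β × MRP = 5.30% + 1.3919 × 3.82% = 10.62%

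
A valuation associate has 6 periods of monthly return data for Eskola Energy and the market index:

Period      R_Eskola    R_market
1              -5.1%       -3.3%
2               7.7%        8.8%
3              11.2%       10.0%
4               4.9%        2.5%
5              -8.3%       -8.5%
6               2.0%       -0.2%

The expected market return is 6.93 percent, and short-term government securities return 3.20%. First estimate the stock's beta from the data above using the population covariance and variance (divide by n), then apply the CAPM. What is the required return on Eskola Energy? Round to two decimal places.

Mean R_i = (-5.1 + 7.7 + 11.2 + 4.9 − 8.3 + 2.0) / 6 = 2.0667%
Mean R_m = (-3.3 + 8.8 + 10.0 + 2.5 − 8.5 − 0.2) / 6 = 1.5500%
Σ(R_i − R̄_i)(R_m − R̄_m) = 259.7700  ⇒  Cov = 259.7700 / 6 = 43.2950
Σ(R_m − R̄_m)² = 252.4550  ⇒  Var(R_m) = 252.4550 / 6 = 42.0758
β = Cov / Var(R_m) = 43.2950 / 42.0758 = 1.0290
MRP = 6.93% − 3.20% = 3.73%
E(R) = R_f + β × MRP = 3.20% + 1.0290 × 3.73% = 7.04%

7.04%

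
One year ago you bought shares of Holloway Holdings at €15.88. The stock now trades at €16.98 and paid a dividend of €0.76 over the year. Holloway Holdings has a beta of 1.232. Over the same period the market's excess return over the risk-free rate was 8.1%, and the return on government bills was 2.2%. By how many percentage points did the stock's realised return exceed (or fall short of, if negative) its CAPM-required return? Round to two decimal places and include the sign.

-0.47%

Realised HPR = (P1 + D1 − P0) / P0 = (16.98 + 0.76 − 15.88) / 15.88 = 1.86 / 15.88 = 11.7128%
CAPM required = R_f + β·MRP = 2.2% + 1.232 × 8.1% = 12.1792%
α = realised − required = 11.7128% − 12.1792% = -0.47%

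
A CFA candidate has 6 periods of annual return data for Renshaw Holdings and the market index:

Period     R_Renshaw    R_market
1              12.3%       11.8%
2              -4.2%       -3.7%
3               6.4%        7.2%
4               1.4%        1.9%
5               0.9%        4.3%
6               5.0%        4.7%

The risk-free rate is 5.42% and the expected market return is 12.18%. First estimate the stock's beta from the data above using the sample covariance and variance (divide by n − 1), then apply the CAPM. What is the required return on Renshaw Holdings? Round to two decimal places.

Mean R_i = (12.3 − 4.2 + 6.4 + 1.4 + 0.9 + 5.0) / 6 = 3.6333%
Mean R_m = (11.8 − 3.7 + 7.2 + 1.9 + 4.3 + 4.7) / 6 = 4.3667%
Σ(R_i − R̄_i)(R_m − R̄_m) = 141.5967  ⇒  Cov = 141.5967 / 5 = 28.3193
Σ(R_m − R̄_m)² = 134.5533  ⇒  Var(R_m) = 134.5533 / 5 = 26.9107
β = Cov / Var(R_m) = 28.3193 / 26.9107 = 1.0523
MRP = 12.18% − 5.42% = 6.76%
E(R) = R_f + β × MRP = 5.42% + 1.0523 × 6.76% = 12.53%

12.53%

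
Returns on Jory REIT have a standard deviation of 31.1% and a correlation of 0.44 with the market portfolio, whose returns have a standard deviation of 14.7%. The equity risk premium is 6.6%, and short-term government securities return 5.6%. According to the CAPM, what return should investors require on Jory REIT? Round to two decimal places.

β = ρ × σ_i / σ_m = 0.44 × 31.1% / 14.7% = 0.9309
E(R) = 5.6% + 0.9309 × 6.6% = 11.74%

11.74%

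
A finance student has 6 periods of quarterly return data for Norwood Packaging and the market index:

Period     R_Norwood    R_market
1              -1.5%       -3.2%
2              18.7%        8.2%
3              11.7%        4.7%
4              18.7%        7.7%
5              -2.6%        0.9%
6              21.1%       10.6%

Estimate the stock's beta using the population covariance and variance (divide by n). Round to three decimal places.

1.958

Mean R_i = (-1.5 + 18.7 + 11.7 + 18.7 − 2.6 + 21.1) / 6 = 11.0167%
Mean R_m = (-3.2 + 8.2 + 4.7 + 7.7 + 0.9 + 10.6) / 6 = 4.8167%
Σ(R_i − R̄_i)(R_m − R̄_m) = 260.0583  ⇒  Cov = 260.0583 / 6 = 43.3431
Σ(R_m − R̄_m)² = 132.8283  ⇒  Var(R_m) = 132.8283 / 6 = 22.1381
β = Cov / Var(R_m) = 43.3431 / 22.1381 = 1.9579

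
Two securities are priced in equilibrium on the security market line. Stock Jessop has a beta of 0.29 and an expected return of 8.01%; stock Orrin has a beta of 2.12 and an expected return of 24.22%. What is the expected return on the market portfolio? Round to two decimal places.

Both satisfy E(R) = R_f + β·MRP, so the slope of the SML is
MRP = (24.22% − 8.01%) / (2.12 − 0.29) = 16.21% / 1.83 = 8.8579%
R_f = E(R_Jessop) − β_Jessop·MRP = 8.01% − 0.29 × 8.8579% = 5.4412%
E(R_m) = R_f + MRP = 5.4412% + 8.8579% = 14.30%

14.30%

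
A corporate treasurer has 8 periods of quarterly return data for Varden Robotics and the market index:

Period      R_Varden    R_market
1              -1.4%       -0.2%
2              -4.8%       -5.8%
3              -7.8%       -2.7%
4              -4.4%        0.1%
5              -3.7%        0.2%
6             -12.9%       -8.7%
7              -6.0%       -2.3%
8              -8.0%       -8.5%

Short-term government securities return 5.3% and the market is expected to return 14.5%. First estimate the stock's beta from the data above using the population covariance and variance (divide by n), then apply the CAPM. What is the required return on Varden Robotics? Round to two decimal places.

Mean R_i = (-1.4 − 4.8 − 7.8 − 4.4 − 3.7 − 12.9 − 6.0 − 8.0) / 8 = -6.1250%
Mean R_m = (-0.2 − 5.8 − 2.7 + 0.1 + 0.2 − 8.7 − 2.3 − 8.5) / 8 = -3.4875%
Σ(R_i − R̄_i)(R_m − R̄_m) = 71.1425  ⇒  Cov = 71.1425 / 8 = 8.8928
Σ(R_m − R̄_m)² = 96.9488  ⇒  Var(R_m) = 96.9488 / 8 = 12.1186
β = Cov / Var(R_m) = 8.8928 / 12.1186 = 0.7338
MRP = 14.5% − 5.3% = 9.20%
E(R) = R_f + β × MRP = 5.3% + 0.7338 × 9.2% = 12.05%

12.05%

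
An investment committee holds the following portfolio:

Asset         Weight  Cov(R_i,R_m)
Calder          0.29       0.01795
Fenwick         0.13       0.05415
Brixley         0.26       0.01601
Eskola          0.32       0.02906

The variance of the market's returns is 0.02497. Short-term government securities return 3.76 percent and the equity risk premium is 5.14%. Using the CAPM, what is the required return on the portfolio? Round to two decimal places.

β_Calder = 0.01795 / 0.02497 = 0.7189
β_Fenwick = 0.05415 / 0.02497 = 2.1686
β_Brixley = 0.01601 / 0.02497 = 0.6412
β_Eskola = 0.02906 / 0.02497 = 1.1638
β_P = Σ w_i β_i = 0.29×0.7189 + 0.13×2.1686 + 0.26×0.6412 + 0.32×1.1638 = 1.0295
E(R_P) = R_f + β_P × MRP = 3.76% + 1.0295 × 5.14% = 9.05%

9.05%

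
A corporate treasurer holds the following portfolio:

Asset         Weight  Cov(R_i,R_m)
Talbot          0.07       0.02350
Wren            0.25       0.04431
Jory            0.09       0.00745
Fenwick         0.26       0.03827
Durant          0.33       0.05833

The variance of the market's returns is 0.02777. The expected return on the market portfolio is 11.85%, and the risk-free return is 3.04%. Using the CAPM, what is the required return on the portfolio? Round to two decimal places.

16.55%

β_Talbot = 0.02350 / 0.02777 = 0.8462
β_Wren = 0.04431 / 0.02777 = 1.5956
β_Jory = 0.00745 / 0.02777 = 0.2683
β_Fenwick = 0.03827 / 0.02777 = 1.3781
β_Durant = 0.05833 / 0.02777 = 2.1005
β_P = Σ w_i β_i = 0.07×0.8462 + 0.25×1.5956 + 0.09×0.2683 + 0.26×1.3781 + 0.33×2.1005 = 1.5338
MRP = 11.85% − 3.04% = 8.81%
E(R_P) = R_f + β_P × MRP = 3.04% + 1.5338 × 8.81% = 16.55%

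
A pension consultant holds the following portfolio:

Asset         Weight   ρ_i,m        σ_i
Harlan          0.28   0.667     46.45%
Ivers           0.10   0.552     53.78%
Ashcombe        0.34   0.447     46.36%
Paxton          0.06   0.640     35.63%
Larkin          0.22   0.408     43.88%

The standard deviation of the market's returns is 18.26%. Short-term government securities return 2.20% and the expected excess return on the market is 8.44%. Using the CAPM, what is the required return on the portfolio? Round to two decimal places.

13.29%

β_Harlan = 0.667 × 46.45% / 18.26% = 1.6967
β_Ivers = 0.552 × 53.78% / 18.26% = 1.6258
β_Ashcombe = 0.447 × 46.36% / 18.26% = 1.1349
β_Paxton = 0.640 × 35.63% / 18.26% = 1.2488
β_Larkin = 0.408 × 43.88% / 18.26% = 0.9805
β_P = Σ w_i β_i = 0.28×1.6967 + 0.10×1.6258 + 0.34×1.1349 + 0.06×1.2488 + 0.22×0.9805 = 1.3142
E(R_P) = R_f + β_P × MRP = 2.20% + 1.3142 × 8.44% = 13.29%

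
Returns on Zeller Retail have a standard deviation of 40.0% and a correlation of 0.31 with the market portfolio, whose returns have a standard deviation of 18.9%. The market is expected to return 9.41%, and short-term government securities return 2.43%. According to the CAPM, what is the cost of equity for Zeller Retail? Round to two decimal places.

β = ρ × σ_i / σ_m = 0.31 × 40.0% / 18.9% = 0.6561
MRP = 9.41% − 2.43% = 6.98%
E(R) = 2.43% + 0.6561 × 6.98% = 7.01%

7.01%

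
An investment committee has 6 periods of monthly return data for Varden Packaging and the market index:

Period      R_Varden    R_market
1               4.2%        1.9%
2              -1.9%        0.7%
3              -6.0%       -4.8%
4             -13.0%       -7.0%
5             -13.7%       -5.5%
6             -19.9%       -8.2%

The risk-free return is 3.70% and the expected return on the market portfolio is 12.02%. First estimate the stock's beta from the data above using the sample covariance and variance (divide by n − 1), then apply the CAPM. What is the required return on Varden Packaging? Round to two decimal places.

20.39%

Mean R_i = (4.2 − 1.9 − 6.0 − 13.0 − 13.7 − 19.9) / 6 = -8.3833%
Mean R_m = (1.9 + 0.7 − 4.8 − 7.0 − 5.5 − 8.2) / 6 = -3.8167%
Σ(R_i − R̄_i)(R_m − R̄_m) = 173.0017  ⇒  Cov = 173.0017 / 5 = 34.6003
Σ(R_m − R̄_m)² = 86.2283  ⇒  Var(R_m) = 86.2283 / 5 = 17.2457
β = Cov / Var(R_m) = 34.6003 / 17.2457 = 2.0063
MRP = 12.02% − 3.70% = 8.32%
E(R) = R_f + β × MRP = 3.70% + 2.0063 × 8.32% = 20.39%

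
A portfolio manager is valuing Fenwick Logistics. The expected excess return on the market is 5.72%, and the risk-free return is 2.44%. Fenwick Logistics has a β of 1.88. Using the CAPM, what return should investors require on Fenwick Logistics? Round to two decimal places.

E(R) = R_f + β × MRP = 2.44% + 1.88 × 5.72% = 13.19%

13.19%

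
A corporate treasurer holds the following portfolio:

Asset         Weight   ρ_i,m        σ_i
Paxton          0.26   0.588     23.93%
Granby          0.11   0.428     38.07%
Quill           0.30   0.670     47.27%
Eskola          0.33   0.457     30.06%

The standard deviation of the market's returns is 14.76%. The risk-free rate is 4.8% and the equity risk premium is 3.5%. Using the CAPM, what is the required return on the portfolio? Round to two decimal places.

9.42%

β_Paxton = 0.588 × 23.93% / 14.76% = 0.9533
β_Granby = 0.428 × 38.07% / 14.76% = 1.1039
β_Quill = 0.670 × 47.27% / 14.76% = 2.1457
β_Eskola = 0.457 × 30.06% / 14.76% = 0.9307
β_P = Σ w_i β_i = 0.26×0.9533 + 0.11×1.1039 + 0.30×2.1457 + 0.33×0.9307 = 1.3201
E(R_P) = R_f + β_P × MRP = 4.8% + 1.3201 × 3.5% = 9.42%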